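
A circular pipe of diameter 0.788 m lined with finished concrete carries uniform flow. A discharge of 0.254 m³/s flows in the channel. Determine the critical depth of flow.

At critical depth, Q² T / (g A³) = 1, i.e. A³/T = Q²/g = 0.254²/9.81 = 0.006577.
Trying y = 0.365 m: A³/T = 0.01374 — too large.
Trying y = 0.249 m: A³/T = 0.003155 — too small.
Trying y = 0.301 m: A³/T = 0.006558 — close enough.

y_c = 0.301 m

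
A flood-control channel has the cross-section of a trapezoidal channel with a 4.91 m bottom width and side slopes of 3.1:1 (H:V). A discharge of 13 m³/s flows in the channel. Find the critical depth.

At critical depth, Q² T / (g A³) = 1, i.e. A³/T = Q²/g = 13²/9.81 = 17.23.
Trying y = 0.542 m: A³/T = 5.51 — too small.
Trying y = 0.928 m: A³/T = 35.38 — too large.
Trying y = 0.757 m: A³/T = 17.26 — close enough.

y_c = 0.757 m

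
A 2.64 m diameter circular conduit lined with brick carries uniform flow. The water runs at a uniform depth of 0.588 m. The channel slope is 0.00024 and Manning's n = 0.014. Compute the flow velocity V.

For a circular section of diameter D = 2.64 m at depth y = 0.588 m, the central angle is θ = 2 arccos(1 − 2y/D) = 1.966 rad. Then A = (D²/8)(θ − sin θ) = 0.9087 m² and P = Dθ/2 = 2.595 m.
Hydraulic radius R = A/P = 0.9087/2.595 = 0.3502 m.
From Manning's equation, V = (1/n) R^(2/3) S^(1/2) = (1/0.014) × 0.3502^(2/3) × 0.00024^(1/2) = 0.55 m/s.

V = 0.55 m/s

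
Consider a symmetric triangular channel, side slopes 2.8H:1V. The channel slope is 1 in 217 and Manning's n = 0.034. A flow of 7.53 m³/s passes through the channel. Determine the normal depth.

y_n = 1.35 m

Manning's equation rearranged: A R^(2/3) = nQ / (1·√S) = 0.034 × 7.53 / (√0.004608) = 3.771.
Try y = 1.1 m: A R^(2/3) = 2.185 — short.
Try y = 1.35 m: A R^(2/3) = 3.773 — ≈ 3.771.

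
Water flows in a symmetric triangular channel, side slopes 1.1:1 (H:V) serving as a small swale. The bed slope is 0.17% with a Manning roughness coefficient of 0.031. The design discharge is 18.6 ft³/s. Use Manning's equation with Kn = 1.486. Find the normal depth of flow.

Manning's equation rearranged: A R^(2/3) = nQ / (1.486·√S) = 0.031 × 18.6 / (1.486 × √0.0017) = 9.411.
Trying y = 3.21 ft: A R^(2/3) = 12.71 — high.
Trying y = 2.57 ft: A R^(2/3) = 7.025 — low.
Trying y = 2.87 ft: A R^(2/3) = 9.43 — close enough.

y_n = 2.87 ft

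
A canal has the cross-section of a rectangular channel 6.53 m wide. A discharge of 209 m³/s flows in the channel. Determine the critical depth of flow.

For a rectangular channel, critical depth y_c = (q²/g)^(1/3) where q = Q/b = 209/6.53 = 32.01 m²/s.
So y_c = (32.01²/9.81)^(1/3) = 4.71 m.

y_c = 4.71 m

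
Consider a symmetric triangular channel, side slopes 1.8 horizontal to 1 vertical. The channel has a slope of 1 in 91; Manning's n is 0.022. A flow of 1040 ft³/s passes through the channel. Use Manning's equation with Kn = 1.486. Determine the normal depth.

Manning's equation rearranged: A R^(2/3) = nQ / (1.486·√S) = 0.022 × 1040 / (1.486 × √0.01099) = 146.9.
At y = 5.13 ft: A R^(2/3) = 81.15 — short.
At y = 6.41 ft: A R^(2/3) = 147 — matches.

y_n = 6.41 ft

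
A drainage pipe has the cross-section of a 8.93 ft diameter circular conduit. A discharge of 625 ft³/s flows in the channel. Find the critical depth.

y_c = 6.2 ft

At critical depth, Q² T / (g A³) = 1, i.e. A³/T = Q²/g = 625²/32.2 = 12130.
Trying y = 6.75 ft: A³/T = 17080 — over.
Trying y = 4.83 ft: A³/T = 4643 — short.
Trying y = 6.2 ft: A³/T = 12150 — ≈ 12130.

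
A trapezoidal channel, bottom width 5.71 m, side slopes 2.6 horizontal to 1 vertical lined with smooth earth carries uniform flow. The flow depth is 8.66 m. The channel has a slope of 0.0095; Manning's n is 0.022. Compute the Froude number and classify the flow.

With bottom width b = 5.71 m and side slope z = 2.6: A = (b + zy)y = (5.71 + 2.6×8.66)×8.66 = 244.4 m²; P = b + 2y√(1+z²) = 5.71 + 2×8.66×2.786 = 53.96 m.
Hydraulic radius R = A/P = 244.4/53.96 = 4.53 m.
V = (1/n) R^(2/3) √S = (1/0.022) × 4.53^(2/3) × √0.0095 = 12.13 m/s. Hydraulic depth D_h = A/T = 244.4/50.74 = 4.817 m.
Froude number Fr = V/√(g·D_h) = 12.13/√(9.81×4.817) = 1.76, which is greater than 1, so the flow is supercritical.

supercritical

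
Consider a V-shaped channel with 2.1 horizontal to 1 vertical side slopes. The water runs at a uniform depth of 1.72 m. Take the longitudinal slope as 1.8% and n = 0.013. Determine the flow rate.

For a triangular section with side slope z = 2.1: A = zy² = 2.1×1.72² = 6.213 m²; P = 2y√(1+z²) = 2×1.72×2.326 = 8.001 m.
Hydraulic radius R = A/P = 6.213/8.001 = 0.7765 m.
Manning's equation: Q = (1/n) A R^(2/3) S^(1/2) = (1/0.013) × 6.213 × 0.7765^(2/3) × 0.018^(1/2) = 54.2 m³/s.

Q = 54.2 m³/s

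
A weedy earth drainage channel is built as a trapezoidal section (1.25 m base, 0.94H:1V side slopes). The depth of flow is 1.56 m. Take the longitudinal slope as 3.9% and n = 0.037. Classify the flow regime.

supercritical

With bottom width b = 1.25 m and side slope z = 0.94: A = (b + zy)y = (1.25 + 0.94×1.56)×1.56 = 4.238 m²; P = b + 2y√(1+z²) = 1.25 + 2×1.56×1.372 = 5.532 m.
Hydraulic radius R = A/P = 4.238/5.532 = 0.766 m.
V = (1/n) R^(2/3) √S = (1/0.037) × 0.766^(2/3) × √0.039 = 4.468 m/s. Hydraulic depth D_h = A/T = 4.238/4.183 = 1.013 m.
Froude number Fr = V/√(g·D_h) = 4.468/√(9.81×1.013) = 1.42, which is greater than 1, so the flow is supercritical.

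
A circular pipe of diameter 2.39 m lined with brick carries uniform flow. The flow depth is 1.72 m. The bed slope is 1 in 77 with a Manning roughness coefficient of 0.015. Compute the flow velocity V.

For a circular section of diameter D = 2.39 m at depth y = 1.72 m, the central angle is θ = 2 arccos(1 − 2y/D) = 4.051 rad. Then A = (D²/8)(θ − sin θ) = 3.456 m² and P = Dθ/2 = 4.841 m.
Hydraulic radius R = A/P = 3.456/4.841 = 0.7139 m.
From Manning's equation, V = (1/n) R^(2/3) S^(1/2) = (1/0.015) × 0.7139^(2/3) × 0.01299^(1/2) = 6.07 m/s.

V = 6.07 m/s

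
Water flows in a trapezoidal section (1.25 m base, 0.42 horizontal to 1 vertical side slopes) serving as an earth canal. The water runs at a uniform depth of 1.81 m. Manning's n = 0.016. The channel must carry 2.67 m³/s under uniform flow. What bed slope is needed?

S = 0.000221

With bottom width b = 1.25 m and side slope z = 0.42: A = (b + zy)y = (1.25 + 0.42×1.81)×1.81 = 3.638 m²; P = b + 2y√(1+z²) = 1.25 + 2×1.81×1.085 = 5.176 m.
Hydraulic radius R = A/P = 3.638/5.176 = 0.7029 m.
From Manning's equation, S = [nQ / (1 A R^(2/3))]² = [0.016 × 2.67 / (1 × 3.638 × 0.7029^(2/3))]² = 0.000221.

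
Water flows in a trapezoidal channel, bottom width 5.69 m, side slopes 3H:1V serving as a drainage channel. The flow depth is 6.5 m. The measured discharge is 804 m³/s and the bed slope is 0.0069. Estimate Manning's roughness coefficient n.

n = 0.039

With bottom width b = 5.69 m and side slope z = 3: A = (b + zy)y = (5.69 + 3×6.5)×6.5 = 163.7 m²; P = b + 2y√(1+z²) = 5.69 + 2×6.5×3.162 = 46.8 m.
Hydraulic radius R = A/P = 163.7/46.8 = 3.499 m.
Rearranging Manning's equation: n = (1/Q) A R^(2/3) S^(1/2) = (1/804) × 163.7 × 3.499^(2/3) × √0.0069 = 0.039.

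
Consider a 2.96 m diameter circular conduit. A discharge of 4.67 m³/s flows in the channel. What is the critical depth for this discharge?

y_c = 0.921 m

At critical depth, Q² T / (g A³) = 1, i.e. A³/T = Q²/g = 4.67²/9.81 = 2.223.
At y = 1.13 m: A³/T = 4.894 — high.
At y = 0.686 m: A³/T = 0.7068 — low.
At y = 0.921 m: A³/T = 2.222 — matches.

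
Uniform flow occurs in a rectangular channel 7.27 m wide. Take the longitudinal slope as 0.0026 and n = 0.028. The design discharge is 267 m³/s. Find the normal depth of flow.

Manning's equation rearranged: A R^(2/3) = nQ / (1·√S) = 0.028 × 267 / (√0.0026) = 146.6.
Trying y = 12.8 m: A R^(2/3) = 186.2 — over.
Trying y = 9.23 m: A R^(2/3) = 127.1 — short.
Trying y = 10.4 m: A R^(2/3) = 146.4 — ≈ 146.6.

y_n = 10.4 m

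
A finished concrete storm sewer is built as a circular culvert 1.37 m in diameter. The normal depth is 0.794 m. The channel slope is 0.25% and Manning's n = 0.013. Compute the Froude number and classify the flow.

For a circular section of diameter D = 1.37 m at depth y = 0.794 m, the central angle is θ = 2 arccos(1 − 2y/D) = 3.461 rad. Then A = (D²/8)(θ − sin θ) = 0.8858 m² and P = Dθ/2 = 2.371 m.
Hydraulic radius R = A/P = 0.8858/2.371 = 0.3736 m.
V = (1/n) R^(2/3) √S = (1/0.013) × 0.3736^(2/3) × √0.0025 = 1.995 m/s. Hydraulic depth D_h = A/T = 0.8858/1.353 = 0.6549 m.
Froude number Fr = V/√(g·D_h) = 1.995/√(9.81×0.6549) = 0.787, which is less than 1, so the flow is subcritical.

subcritical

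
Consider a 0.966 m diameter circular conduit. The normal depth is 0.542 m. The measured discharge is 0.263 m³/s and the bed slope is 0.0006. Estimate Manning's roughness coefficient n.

n = 0.016

For a circular section of diameter D = 0.966 m at depth y = 0.542 m, the central angle is θ = 2 arccos(1 − 2y/D) = 3.387 rad. Then A = (D²/8)(θ − sin θ) = 0.4233 m² and P = Dθ/2 = 1.636 m.
Hydraulic radius R = A/P = 0.4233/1.636 = 0.2588 m.
Rearranging Manning's equation: n = (1/Q) A R^(2/3) S^(1/2) = (1/0.263) × 0.4233 × 0.2588^(2/3) × √0.0006 = 0.016.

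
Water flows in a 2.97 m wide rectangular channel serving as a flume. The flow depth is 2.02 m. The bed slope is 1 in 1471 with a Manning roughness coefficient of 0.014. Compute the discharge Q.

Q = 10.1 m³/s

Flow area A = b·y = 2.97 × 2.02 = 5.999 m². Wetted perimeter P = b + 2y = 2.97 + 2×2.02 = 7.01 m.
Hydraulic radius R = A/P = 5.999/7.01 = 0.8558 m.
Manning's equation: Q = (1/n) A R^(2/3) S^(1/2) = (1/0.014) × 5.999 × 0.8558^(2/3) × 0.0006798^(1/2) = 10.1 m³/s.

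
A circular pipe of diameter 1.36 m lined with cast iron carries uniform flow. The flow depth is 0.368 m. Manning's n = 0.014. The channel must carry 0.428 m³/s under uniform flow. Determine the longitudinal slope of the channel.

For a circular section of diameter D = 1.36 m at depth y = 0.368 m, the central angle is θ = 2 arccos(1 − 2y/D) = 2.188 rad. Then A = (D²/8)(θ − sin θ) = 0.3174 m² and P = Dθ/2 = 1.488 m.
Hydraulic radius R = A/P = 0.3174/1.488 = 0.2133 m.
From Manning's equation, S = [nQ / (1 A R^(2/3))]² = [0.014 × 0.428 / (1 × 0.3174 × 0.2133^(2/3))]² = 0.0028.

S = 0.0028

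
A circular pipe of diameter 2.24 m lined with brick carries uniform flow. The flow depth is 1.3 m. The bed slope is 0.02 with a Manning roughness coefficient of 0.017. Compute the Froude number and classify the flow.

supercritical

For a circular section of diameter D = 2.24 m at depth y = 1.3 m, the central angle is θ = 2 arccos(1 − 2y/D) = 3.464 rad. Then A = (D²/8)(θ − sin θ) = 2.372 m² and P = Dθ/2 = 3.88 m.
Hydraulic radius R = A/P = 2.372/3.88 = 0.6113 m.
V = (1/n) R^(2/3) √S = (1/0.017) × 0.6113^(2/3) × √0.02 = 5.992 m/s. Hydraulic depth D_h = A/T = 2.372/2.211 = 1.073 m.
Froude number Fr = V/√(g·D_h) = 5.992/√(9.81×1.073) = 1.85, which is greater than 1, so the flow is supercritical.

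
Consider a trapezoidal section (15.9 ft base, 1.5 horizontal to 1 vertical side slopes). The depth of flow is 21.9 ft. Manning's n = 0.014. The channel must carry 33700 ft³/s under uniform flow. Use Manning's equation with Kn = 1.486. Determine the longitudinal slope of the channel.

With bottom width b = 15.9 ft and side slope z = 1.5: A = (b + zy)y = (15.9 + 1.5×21.9)×21.9 = 1068 ft²; P = b + 2y√(1+z²) = 15.9 + 2×21.9×1.803 = 94.86 ft.
Hydraulic radius R = A/P = 1068/94.86 = 11.25 ft.
From Manning's equation, S = [nQ / (1.486 A R^(2/3))]² = [0.014 × 33700 / (1.486 × 1068 × 11.25^(2/3))]² = 0.00351.

S = 0.00351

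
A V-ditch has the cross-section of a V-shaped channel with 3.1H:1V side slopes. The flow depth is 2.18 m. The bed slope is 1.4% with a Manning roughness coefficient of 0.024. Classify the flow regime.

For a triangular section with side slope z = 3.1: A = zy² = 3.1×2.18² = 14.73 m²; P = 2y√(1+z²) = 2×2.18×3.257 = 14.2 m.
Hydraulic radius R = A/P = 14.73/14.2 = 1.037 m.
V = (1/n) R^(2/3) √S = (1/0.024) × 1.037^(2/3) × √0.014 = 5.052 m/s. Hydraulic depth D_h = A/T = 14.73/13.52 = 1.09 m.
Froude number Fr = V/√(g·D_h) = 5.052/√(9.81×1.09) = 1.54, which is greater than 1, so the flow is supercritical.

supercritical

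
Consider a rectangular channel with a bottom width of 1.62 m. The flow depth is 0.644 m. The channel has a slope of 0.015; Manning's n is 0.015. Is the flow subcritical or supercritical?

supercritical

Flow area A = b·y = 1.62 × 0.644 = 1.043 m². Wetted perimeter P = b + 2y = 1.62 + 2×0.644 = 2.908 m.
Hydraulic radius R = A/P = 1.043/2.908 = 0.3588 m.
V = (1/n) R^(2/3) √S = (1/0.015) × 0.3588^(2/3) × √0.015 = 4.122 m/s. Hydraulic depth D_h = A/T = 1.043/1.62 = 0.644 m.
Froude number Fr = V/√(g·D_h) = 4.122/√(9.81×0.644) = 1.64, which is greater than 1, so the flow is supercritical.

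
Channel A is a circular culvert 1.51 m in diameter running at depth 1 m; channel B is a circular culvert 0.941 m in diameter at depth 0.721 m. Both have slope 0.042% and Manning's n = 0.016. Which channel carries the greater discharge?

Channel A: For a circular section of diameter D = 1.51 m at depth y = 1 m, the central angle is θ = 2 arccos(1 − 2y/D) = 3.803 rad. Then A = (D²/8)(θ − sin θ) = 1.259 m² and P = Dθ/2 = 2.871 m. Hydraulic radius R = A/P = 1.259/2.871 = 0.4384 m. Q_A = (1/0.016)·1.259·0.4384^(2/3)·√0.00042 = 0.9305 m³/s.
Channel B: For a circular section of diameter D = 0.941 m at depth y = 0.721 m, the central angle is θ = 2 arccos(1 − 2y/D) = 4.264 rad. Then A = (D²/8)(θ − sin θ) = 0.5718 m² and P = Dθ/2 = 2.006 m. Hydraulic radius R = A/P = 0.5718/2.006 = 0.285 m. Q_B = (1/0.016)·0.5718·0.285^(2/3)·√0.00042 = 0.3172 m³/s.
Q_A = 0.9305 m³/s vs Q_B = 0.3172 m³/s, so channel A carries more.

channel A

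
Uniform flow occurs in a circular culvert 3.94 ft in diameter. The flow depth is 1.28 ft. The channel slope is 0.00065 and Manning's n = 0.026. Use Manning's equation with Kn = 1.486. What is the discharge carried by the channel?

For a circular section of diameter D = 3.94 ft at depth y = 1.28 ft, the central angle is θ = 2 arccos(1 − 2y/D) = 2.426 rad. Then A = (D²/8)(θ − sin θ) = 3.434 ft² and P = Dθ/2 = 4.779 ft.
Hydraulic radius R = A/P = 3.434/4.779 = 0.7186 ft.
Manning's equation: Q = (1.486/n) A R^(2/3) S^(1/2) = (1.486/0.026) × 3.434 × 0.7186^(2/3) × 0.00065^(1/2) = 4.01 ft³/s.

Q = 4.01 ft³/s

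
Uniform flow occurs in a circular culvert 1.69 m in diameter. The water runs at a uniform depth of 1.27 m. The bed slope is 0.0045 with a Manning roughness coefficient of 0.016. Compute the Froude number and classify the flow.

subcritical

For a circular section of diameter D = 1.69 m at depth y = 1.27 m, the central angle is θ = 2 arccos(1 − 2y/D) = 4.196 rad. Then A = (D²/8)(θ − sin θ) = 1.808 m² and P = Dθ/2 = 3.545 m.
Hydraulic radius R = A/P = 1.808/3.545 = 0.5101 m.
V = (1/n) R^(2/3) √S = (1/0.016) × 0.5101^(2/3) × √0.0045 = 2.676 m/s. Hydraulic depth D_h = A/T = 1.808/1.461 = 1.238 m.
Froude number Fr = V/√(g·D_h) = 2.676/√(9.81×1.238) = 0.768, which is less than 1, so the flow is subcritical.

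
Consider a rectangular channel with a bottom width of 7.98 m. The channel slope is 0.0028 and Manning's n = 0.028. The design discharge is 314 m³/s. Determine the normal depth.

y_n = 10.3 m

Manning's equation rearranged: A R^(2/3) = nQ / (1·√S) = 0.028 × 314 / (√0.0028) = 166.2.
At y = 12.3 m: A R^(2/3) = 204.7 — too large.
At y = 10.3 m: A R^(2/3) = 166.2 — close enough.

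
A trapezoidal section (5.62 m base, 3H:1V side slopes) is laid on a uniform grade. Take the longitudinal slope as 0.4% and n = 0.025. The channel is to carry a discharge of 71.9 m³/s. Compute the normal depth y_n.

Manning's equation rearranged: A R^(2/3) = nQ / (1·√S) = 0.025 × 71.9 / (√0.004) = 28.42.
Try y = 1.74 m: A R^(2/3) = 20.52 — short.
Try y = 2.21 m: A R^(2/3) = 33.58 — over.
Try y = 2.04 m: A R^(2/3) = 28.43 — ≈ 28.42.

y_n = 2.04 m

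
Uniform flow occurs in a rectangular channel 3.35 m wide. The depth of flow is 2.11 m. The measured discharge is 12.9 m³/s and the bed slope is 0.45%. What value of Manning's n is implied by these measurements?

Flow area A = b·y = 3.35 × 2.11 = 7.068 m². Wetted perimeter P = b + 2y = 3.35 + 2×2.11 = 7.57 m.
Hydraulic radius R = A/P = 7.068/7.57 = 0.9338 m.
Rearranging Manning's equation: n = (1/Q) A R^(2/3) S^(1/2) = (1/12.9) × 7.068 × 0.9338^(2/3) × √0.0045 = 0.0351.

n = 0.0351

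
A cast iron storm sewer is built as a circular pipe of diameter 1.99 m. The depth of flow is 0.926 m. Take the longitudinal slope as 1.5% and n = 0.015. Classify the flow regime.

For a circular section of diameter D = 1.99 m at depth y = 0.926 m, the central angle is θ = 2 arccos(1 − 2y/D) = 3.003 rad. Then A = (D²/8)(θ − sin θ) = 1.418 m² and P = Dθ/2 = 2.988 m.
Hydraulic radius R = A/P = 1.418/2.988 = 0.4746 m.
V = (1/n) R^(2/3) √S = (1/0.015) × 0.4746^(2/3) × √0.015 = 4.968 m/s. Hydraulic depth D_h = A/T = 1.418/1.985 = 0.7142 m.
Froude number Fr = V/√(g·D_h) = 4.968/√(9.81×0.7142) = 1.88, which is greater than 1, so the flow is supercritical.

supercritical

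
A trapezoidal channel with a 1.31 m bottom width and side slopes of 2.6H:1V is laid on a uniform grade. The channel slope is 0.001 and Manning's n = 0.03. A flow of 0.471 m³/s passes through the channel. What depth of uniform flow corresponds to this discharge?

y_n = 0.429 m

Manning's equation rearranged: A R^(2/3) = nQ / (1·√S) = 0.03 × 0.471 / (√0.001) = 0.4468.
Try y = 0.538 m: A R^(2/3) = 0.7076 — too large.
Try y = 0.429 m: A R^(2/3) = 0.4466 — matches.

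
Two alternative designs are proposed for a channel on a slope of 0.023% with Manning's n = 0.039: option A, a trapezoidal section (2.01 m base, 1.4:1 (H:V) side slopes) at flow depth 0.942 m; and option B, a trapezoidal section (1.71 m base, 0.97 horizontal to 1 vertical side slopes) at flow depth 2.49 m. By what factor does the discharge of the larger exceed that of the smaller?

Channel A: With bottom width b = 2.01 m and side slope z = 1.4: A = (b + zy)y = (2.01 + 1.4×0.942)×0.942 = 3.136 m²; P = b + 2y√(1+z²) = 2.01 + 2×0.942×1.72 = 5.251 m. Hydraulic radius R = A/P = 3.136/5.251 = 0.5971 m. Q_A = (1/0.039)·3.136·0.5971^(2/3)·√0.00023 = 0.8647 m³/s.
Channel B: With bottom width b = 1.71 m and side slope z = 0.97: A = (b + zy)y = (1.71 + 0.97×2.49)×2.49 = 10.27 m²; P = b + 2y√(1+z²) = 1.71 + 2×2.49×1.393 = 8.648 m. Hydraulic radius R = A/P = 10.27/8.648 = 1.188 m. Q_B = (1/0.039)·10.27·1.188^(2/3)·√0.00023 = 4.48 m³/s.
The larger discharge is 4.48 m³/s and the smaller is 0.8647 m³/s; the ratio is 5.18.

5.18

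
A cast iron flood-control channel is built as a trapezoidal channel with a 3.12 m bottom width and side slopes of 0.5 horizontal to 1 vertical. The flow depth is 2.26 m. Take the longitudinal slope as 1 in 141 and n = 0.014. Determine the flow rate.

Q = 64.3 m³/s

With bottom width b = 3.12 m and side slope z = 0.5: A = (b + zy)y = (3.12 + 0.5×2.26)×2.26 = 9.605 m²; P = b + 2y√(1+z²) = 3.12 + 2×2.26×1.118 = 8.174 m.
Hydraulic radius R = A/P = 9.605/8.174 = 1.175 m.
Manning's equation: Q = (1/n) A R^(2/3) S^(1/2) = (1/0.014) × 9.605 × 1.175^(2/3) × 0.007092^(1/2) = 64.3 m³/s.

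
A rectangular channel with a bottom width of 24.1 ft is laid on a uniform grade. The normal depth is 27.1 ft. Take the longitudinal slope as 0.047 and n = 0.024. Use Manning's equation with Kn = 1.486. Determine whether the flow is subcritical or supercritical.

Flow area A = b·y = 24.1 × 27.1 = 653.1 ft². Wetted perimeter P = b + 2y = 24.1 + 2×27.1 = 78.3 ft.
Hydraulic radius R = A/P = 653.1/78.3 = 8.341 ft.
V = (1.486/n) R^(2/3) √S = (1.486/0.024) × 8.341^(2/3) × √0.047 = 55.21 ft/s. Hydraulic depth D_h = A/T = 653.1/24.1 = 27.1 ft.
Froude number Fr = V/√(g·D_h) = 55.21/√(32.2×27.1) = 1.87, which is greater than 1, so the flow is supercritical.

supercritical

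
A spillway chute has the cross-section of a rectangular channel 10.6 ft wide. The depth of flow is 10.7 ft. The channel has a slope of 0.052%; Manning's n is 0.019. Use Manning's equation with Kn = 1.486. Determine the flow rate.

Q = 470 ft³/s

Flow area A = b·y = 10.6 × 10.7 = 113.4 ft². Wetted perimeter P = b + 2y = 10.6 + 2×10.7 = 32 ft.
Hydraulic radius R = A/P = 113.4/32 = 3.544 ft.
Manning's equation: Q = (1.486/n) A R^(2/3) S^(1/2) = (1.486/0.019) × 113.4 × 3.544^(2/3) × 0.00052^(1/2) = 470 ft³/s.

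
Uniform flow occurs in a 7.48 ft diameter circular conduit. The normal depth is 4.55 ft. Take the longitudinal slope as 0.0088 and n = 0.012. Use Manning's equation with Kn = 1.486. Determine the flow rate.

For a circular section of diameter D = 7.48 ft at depth y = 4.55 ft, the central angle is θ = 2 arccos(1 − 2y/D) = 3.578 rad. Then A = (D²/8)(θ − sin θ) = 27.98 ft² and P = Dθ/2 = 13.38 ft.
Hydraulic radius R = A/P = 27.98/13.38 = 2.091 ft.
Manning's equation: Q = (1.486/n) A R^(2/3) S^(1/2) = (1.486/0.012) × 27.98 × 2.091^(2/3) × 0.0088^(1/2) = 532 ft³/s.

Q = 532 ft³/s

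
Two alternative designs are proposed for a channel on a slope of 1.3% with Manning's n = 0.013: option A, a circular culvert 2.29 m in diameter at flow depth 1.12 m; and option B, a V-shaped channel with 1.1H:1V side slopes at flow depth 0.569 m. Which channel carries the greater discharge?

Channel A: For a circular section of diameter D = 2.29 m at depth y = 1.12 m, the central angle is θ = 2 arccos(1 − 2y/D) = 3.098 rad. Then A = (D²/8)(θ − sin θ) = 2.002 m² and P = Dθ/2 = 3.547 m. Hydraulic radius R = A/P = 2.002/3.547 = 0.5644 m. Q_A = (1/0.013)·2.002·0.5644^(2/3)·√0.013 = 11.99 m³/s.
Channel B: For a triangular section with side slope z = 1.1: A = zy² = 1.1×0.569² = 0.3561 m²; P = 2y√(1+z²) = 2×0.569×1.487 = 1.692 m. Hydraulic radius R = A/P = 0.3561/1.692 = 0.2105 m. Q_B = (1/0.013)·0.3561·0.2105^(2/3)·√0.013 = 1.105 m³/s.
Q_A = 11.99 m³/s vs Q_B = 1.105 m³/s, so channel A carries more.

channel A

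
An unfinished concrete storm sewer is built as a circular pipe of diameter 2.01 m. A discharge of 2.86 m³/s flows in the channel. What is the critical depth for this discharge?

At critical depth, Q² T / (g A³) = 1, i.e. A³/T = Q²/g = 2.86²/9.81 = 0.8338.
At y = 1.01 m: A³/T = 2.025 — too large.
At y = 0.801 m: A³/T = 0.8334 — ≈ 0.8338.

y_c = 0.801 m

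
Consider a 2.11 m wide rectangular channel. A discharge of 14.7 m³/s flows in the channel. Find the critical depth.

y_c = 1.7 m

For a rectangular channel, critical depth y_c = (q²/g)^(1/3) where q = Q/b = 14.7/2.11 = 6.967 m²/s.
So y_c = (6.967²/9.81)^(1/3) = 1.7 m.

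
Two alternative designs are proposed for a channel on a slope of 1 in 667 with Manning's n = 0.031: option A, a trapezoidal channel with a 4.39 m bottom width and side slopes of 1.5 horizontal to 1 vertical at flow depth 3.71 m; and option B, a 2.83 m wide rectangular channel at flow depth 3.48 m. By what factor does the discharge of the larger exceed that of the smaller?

6.08

Channel A: With bottom width b = 4.39 m and side slope z = 1.5: A = (b + zy)y = (4.39 + 1.5×3.71)×3.71 = 36.93 m²; P = b + 2y√(1+z²) = 4.39 + 2×3.71×1.803 = 17.77 m. Hydraulic radius R = A/P = 36.93/17.77 = 2.079 m. Q_A = (1/0.031)·36.93·2.079^(2/3)·√0.001499 = 75.14 m³/s.
Channel B: Flow area A = b·y = 2.83 × 3.48 = 9.848 m². Wetted perimeter P = b + 2y = 2.83 + 2×3.48 = 9.79 m. Hydraulic radius R = A/P = 9.848/9.79 = 1.006 m. Q_B = (1/0.031)·9.848·1.006^(2/3)·√0.001499 = 12.35 m³/s.
The larger discharge is 75.14 m³/s and the smaller is 12.35 m³/s; the ratio is 6.08.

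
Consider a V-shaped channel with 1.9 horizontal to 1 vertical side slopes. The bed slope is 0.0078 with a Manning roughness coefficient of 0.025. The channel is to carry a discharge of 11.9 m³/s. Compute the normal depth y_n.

Manning's equation rearranged: A R^(2/3) = nQ / (1·√S) = 0.025 × 11.9 / (√0.0078) = 3.369.
Trying y = 1.17 m: A R^(2/3) = 1.677 — too small.
Trying y = 1.67 m: A R^(2/3) = 4.331 — too large.
Trying y = 1.52 m: A R^(2/3) = 3.37 — matches.

y_n = 1.52 m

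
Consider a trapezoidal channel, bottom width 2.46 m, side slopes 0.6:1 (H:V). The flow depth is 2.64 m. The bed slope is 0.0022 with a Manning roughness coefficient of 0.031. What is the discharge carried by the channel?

Q = 18.6 m³/s

With bottom width b = 2.46 m and side slope z = 0.6: A = (b + zy)y = (2.46 + 0.6×2.64)×2.64 = 10.68 m²; P = b + 2y√(1+z²) = 2.46 + 2×2.64×1.166 = 8.617 m.
Hydraulic radius R = A/P = 10.68/8.617 = 1.239 m.
Manning's equation: Q = (1/n) A R^(2/3) S^(1/2) = (1/0.031) × 10.68 × 1.239^(2/3) × 0.0022^(1/2) = 18.6 m³/s.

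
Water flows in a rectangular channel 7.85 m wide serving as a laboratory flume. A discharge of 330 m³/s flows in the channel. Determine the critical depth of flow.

For a rectangular channel, critical depth y_c = (q²/g)^(1/3) where q = Q/b = 330/7.85 = 42.04 m²/s.
So y_c = (42.04²/9.81)^(1/3) = 5.65 m.

y_c = 5.65 m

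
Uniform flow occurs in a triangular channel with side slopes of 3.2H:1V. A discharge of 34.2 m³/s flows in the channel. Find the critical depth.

At critical depth, Q² T / (g A³) = 1, i.e. A³/T = Q²/g = 34.2²/9.81 = 119.2.
Trying y = 2.35 m: A³/T = 367 — over.
Trying y = 1.88 m: A³/T = 120.2 — ≈ 119.2.

y_c = 1.88 m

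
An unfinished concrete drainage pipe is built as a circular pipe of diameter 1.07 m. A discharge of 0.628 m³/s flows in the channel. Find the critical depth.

At critical depth, Q² T / (g A³) = 1, i.e. A³/T = Q²/g = 0.628²/9.81 = 0.0402.
At y = 0.343 m: A³/T = 0.01539 — short.
At y = 0.485 m: A³/T = 0.05837 — over.
At y = 0.44 m: A³/T = 0.04019 — close enough.

y_c = 0.44 m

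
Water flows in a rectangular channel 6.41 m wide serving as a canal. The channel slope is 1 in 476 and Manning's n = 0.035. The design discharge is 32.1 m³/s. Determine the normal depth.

Manning's equation rearranged: A R^(2/3) = nQ / (1·√S) = 0.035 × 32.1 / (√0.002101) = 24.51.
At y = 2.2 m: A R^(2/3) = 16.84 — short.
At y = 3.4 m: A R^(2/3) = 30.43 — over.
At y = 2.89 m: A R^(2/3) = 24.49 — matches.

y_n = 2.89 m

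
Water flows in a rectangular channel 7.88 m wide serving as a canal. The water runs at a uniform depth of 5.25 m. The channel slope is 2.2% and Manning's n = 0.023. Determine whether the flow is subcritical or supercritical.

supercritical

Flow area A = b·y = 7.88 × 5.25 = 41.37 m². Wetted perimeter P = b + 2y = 7.88 + 2×5.25 = 18.38 m.
Hydraulic radius R = A/P = 41.37/18.38 = 2.251 m.
V = (1/n) R^(2/3) √S = (1/0.023) × 2.251^(2/3) × √0.022 = 11.08 m/s. Hydraulic depth D_h = A/T = 41.37/7.88 = 5.25 m.
Froude number Fr = V/√(g·D_h) = 11.08/√(9.81×5.25) = 1.54, which is greater than 1, so the flow is supercritical.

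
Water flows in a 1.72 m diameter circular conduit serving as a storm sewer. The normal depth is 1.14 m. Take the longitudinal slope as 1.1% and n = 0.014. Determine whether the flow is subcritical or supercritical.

supercritical

For a circular section of diameter D = 1.72 m at depth y = 1.14 m, the central angle is θ = 2 arccos(1 − 2y/D) = 3.805 rad. Then A = (D²/8)(θ − sin θ) = 1.635 m² and P = Dθ/2 = 3.272 m.
Hydraulic radius R = A/P = 1.635/3.272 = 0.4996 m.
V = (1/n) R^(2/3) √S = (1/0.014) × 0.4996^(2/3) × √0.011 = 4.717 m/s. Hydraulic depth D_h = A/T = 1.635/1.626 = 1.005 m.
Froude number Fr = V/√(g·D_h) = 4.717/√(9.81×1.005) = 1.5, which is greater than 1, so the flow is supercritical.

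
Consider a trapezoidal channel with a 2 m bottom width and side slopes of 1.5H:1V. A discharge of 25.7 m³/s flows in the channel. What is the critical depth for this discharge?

y_c = 1.71 m

At critical depth, Q² T / (g A³) = 1, i.e. A³/T = Q²/g = 25.7²/9.81 = 67.33.
At y = 1.5 m: A³/T = 39.86 — short.
At y = 2.01 m: A³/T = 127.6 — over.
At y = 1.71 m: A³/T = 66.71 — close enough.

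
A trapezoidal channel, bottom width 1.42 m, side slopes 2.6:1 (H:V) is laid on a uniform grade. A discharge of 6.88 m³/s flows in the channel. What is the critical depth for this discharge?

y_c = 0.841 m

At critical depth, Q² T / (g A³) = 1, i.e. A³/T = Q²/g = 6.88²/9.81 = 4.825.
Try y = 1.07 m: A³/T = 13.01 — too large.
Try y = 0.615 m: A³/T = 1.386 — too small.
Try y = 0.841 m: A³/T = 4.817 — ≈ 4.825.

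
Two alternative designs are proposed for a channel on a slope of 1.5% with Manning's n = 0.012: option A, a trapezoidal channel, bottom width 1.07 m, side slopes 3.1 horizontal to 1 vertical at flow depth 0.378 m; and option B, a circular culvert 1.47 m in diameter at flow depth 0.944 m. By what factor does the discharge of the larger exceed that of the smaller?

Channel A: With bottom width b = 1.07 m and side slope z = 3.1: A = (b + zy)y = (1.07 + 3.1×0.378)×0.378 = 0.8474 m²; P = b + 2y√(1+z²) = 1.07 + 2×0.378×3.257 = 3.533 m. Hydraulic radius R = A/P = 0.8474/3.533 = 0.2399 m. Q_A = (1/0.012)·0.8474·0.2399^(2/3)·√0.015 = 3.339 m³/s.
Channel B: For a circular section of diameter D = 1.47 m at depth y = 0.944 m, the central angle is θ = 2 arccos(1 − 2y/D) = 3.718 rad. Then A = (D²/8)(θ − sin θ) = 1.152 m² and P = Dθ/2 = 2.733 m. Hydraulic radius R = A/P = 1.152/2.733 = 0.4214 m. Q_B = (1/0.012)·1.152·0.4214^(2/3)·√0.015 = 6.606 m³/s.
The larger discharge is 6.606 m³/s and the smaller is 3.339 m³/s; the ratio is 1.98.

1.98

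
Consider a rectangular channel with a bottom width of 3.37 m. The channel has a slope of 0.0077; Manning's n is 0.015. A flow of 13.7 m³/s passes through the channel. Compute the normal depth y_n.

Manning's equation rearranged: A R^(2/3) = nQ / (1·√S) = 0.015 × 13.7 / (√0.0077) = 2.342.
At y = 1.05 m: A R^(2/3) = 2.647 — high.
At y = 0.684 m: A R^(2/3) = 1.426 — low.
At y = 0.963 m: A R^(2/3) = 2.341 — close enough.

y_n = 0.963 m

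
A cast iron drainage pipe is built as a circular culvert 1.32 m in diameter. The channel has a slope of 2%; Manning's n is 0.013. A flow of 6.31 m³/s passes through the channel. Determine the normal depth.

Manning's equation rearranged: A R^(2/3) = nQ / (1·√S) = 0.013 × 6.31 / (√0.02) = 0.58.
At y = 0.86 m: A R^(2/3) = 0.496 — short.
At y = 1.07 m: A R^(2/3) = 0.6469 — over.
At y = 0.968 m: A R^(2/3) = 0.5802 — ≈ 0.58.

y_n = 0.968 m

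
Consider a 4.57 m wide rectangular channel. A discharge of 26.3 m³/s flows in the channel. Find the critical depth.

For a rectangular channel, critical depth y_c = (q²/g)^(1/3) where q = Q/b = 26.3/4.57 = 5.755 m²/s.
So y_c = (5.755²/9.81)^(1/3) = 1.5 m.

y_c = 1.5 m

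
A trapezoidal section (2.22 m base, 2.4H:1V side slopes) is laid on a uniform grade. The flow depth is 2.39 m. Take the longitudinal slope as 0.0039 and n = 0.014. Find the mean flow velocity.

With bottom width b = 2.22 m and side slope z = 2.4: A = (b + zy)y = (2.22 + 2.4×2.39)×2.39 = 19.01 m²; P = b + 2y√(1+z²) = 2.22 + 2×2.39×2.6 = 14.65 m.
Hydraulic radius R = A/P = 19.01/14.65 = 1.298 m.
From Manning's equation, V = (1/n) R^(2/3) S^(1/2) = (1/0.014) × 1.298^(2/3) × 0.0039^(1/2) = 5.31 m/s.

V = 5.31 m/s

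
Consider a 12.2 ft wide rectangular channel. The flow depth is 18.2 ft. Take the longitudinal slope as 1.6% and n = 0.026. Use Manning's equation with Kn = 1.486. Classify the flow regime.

subcritical

Flow area A = b·y = 12.2 × 18.2 = 222 ft². Wetted perimeter P = b + 2y = 12.2 + 2×18.2 = 48.6 ft.
Hydraulic radius R = A/P = 222/48.6 = 4.569 ft.
V = (1.486/n) R^(2/3) √S = (1.486/0.026) × 4.569^(2/3) × √0.016 = 19.91 ft/s. Hydraulic depth D_h = A/T = 222/12.2 = 18.2 ft.
Froude number Fr = V/√(g·D_h) = 19.91/√(32.2×18.2) = 0.822, which is less than 1, so the flow is subcritical.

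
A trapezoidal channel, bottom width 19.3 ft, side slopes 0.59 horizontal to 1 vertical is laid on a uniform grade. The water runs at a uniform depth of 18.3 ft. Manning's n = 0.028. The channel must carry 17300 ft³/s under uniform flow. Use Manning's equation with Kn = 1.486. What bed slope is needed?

S = 0.019

With bottom width b = 19.3 ft and side slope z = 0.59: A = (b + zy)y = (19.3 + 0.59×18.3)×18.3 = 550.8 ft²; P = b + 2y√(1+z²) = 19.3 + 2×18.3×1.161 = 61.8 ft.
Hydraulic radius R = A/P = 550.8/61.8 = 8.913 ft.
From Manning's equation, S = [nQ / (1.486 A R^(2/3))]² = [0.028 × 17300 / (1.486 × 550.8 × 8.913^(2/3))]² = 0.019.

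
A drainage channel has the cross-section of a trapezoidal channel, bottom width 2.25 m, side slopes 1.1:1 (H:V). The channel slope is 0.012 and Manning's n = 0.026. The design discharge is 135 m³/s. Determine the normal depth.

y_n = 3.59 m

Manning's equation rearranged: A R^(2/3) = nQ / (1·√S) = 0.026 × 135 / (√0.012) = 32.04.
At y = 2.44 m: A R^(2/3) = 14.09 — short.
At y = 4.15 m: A R^(2/3) = 43.97 — over.
At y = 3.59 m: A R^(2/3) = 31.97 — close enough.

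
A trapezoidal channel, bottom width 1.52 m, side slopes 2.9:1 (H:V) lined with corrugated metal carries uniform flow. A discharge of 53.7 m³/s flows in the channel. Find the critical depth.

y_c = 2.09 m

At critical depth, Q² T / (g A³) = 1, i.e. A³/T = Q²/g = 53.7²/9.81 = 294.
At y = 1.48 m: A³/T = 62.99 — low.
At y = 2.51 m: A³/T = 670 — high.
At y = 2.09 m: A³/T = 291.6 — ≈ 294.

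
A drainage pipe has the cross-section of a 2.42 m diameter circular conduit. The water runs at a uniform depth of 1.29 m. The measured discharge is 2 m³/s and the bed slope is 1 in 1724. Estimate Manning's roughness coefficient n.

For a circular section of diameter D = 2.42 m at depth y = 1.29 m, the central angle is θ = 2 arccos(1 − 2y/D) = 3.274 rad. Then A = (D²/8)(θ − sin θ) = 2.493 m² and P = Dθ/2 = 3.961 m.
Hydraulic radius R = A/P = 2.493/3.961 = 0.6294 m.
Rearranging Manning's equation: n = (1/Q) A R^(2/3) S^(1/2) = (1/2) × 2.493 × 0.6294^(2/3) × √0.00058 = 0.0221.

n = 0.0221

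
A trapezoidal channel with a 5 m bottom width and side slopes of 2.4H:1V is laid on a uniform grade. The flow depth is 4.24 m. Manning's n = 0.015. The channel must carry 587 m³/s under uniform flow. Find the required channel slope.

S = 0.0059

With bottom width b = 5 m and side slope z = 2.4: A = (b + zy)y = (5 + 2.4×4.24)×4.24 = 64.35 m²; P = b + 2y√(1+z²) = 5 + 2×4.24×2.6 = 27.05 m.
Hydraulic radius R = A/P = 64.35/27.05 = 2.379 m.
From Manning's equation, S = [nQ / (1 A R^(2/3))]² = [0.015 × 587 / (1 × 64.35 × 2.379^(2/3))]² = 0.0059.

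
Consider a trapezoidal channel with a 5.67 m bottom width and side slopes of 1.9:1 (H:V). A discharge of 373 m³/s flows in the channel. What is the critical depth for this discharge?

At critical depth, Q² T / (g A³) = 1, i.e. A³/T = Q²/g = 373²/9.81 = 14180.
Try y = 4.05 m: A³/T = 7530 — short.
Try y = 5.95 m: A³/T = 36430 — over.
Try y = 4.74 m: A³/T = 14210 — ≈ 14180.

y_c = 4.74 m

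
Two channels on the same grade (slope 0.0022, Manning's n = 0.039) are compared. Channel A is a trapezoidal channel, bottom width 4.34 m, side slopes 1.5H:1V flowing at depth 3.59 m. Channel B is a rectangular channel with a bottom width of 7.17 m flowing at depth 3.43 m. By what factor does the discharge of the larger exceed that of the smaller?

1.56

Channel A: With bottom width b = 4.34 m and side slope z = 1.5: A = (b + zy)y = (4.34 + 1.5×3.59)×3.59 = 34.91 m²; P = b + 2y√(1+z²) = 4.34 + 2×3.59×1.803 = 17.28 m. Hydraulic radius R = A/P = 34.91/17.28 = 2.02 m. Q_A = (1/0.039)·34.91·2.02^(2/3)·√0.0022 = 67.1 m³/s.
Channel B: Flow area A = b·y = 7.17 × 3.43 = 24.59 m². Wetted perimeter P = b + 2y = 7.17 + 2×3.43 = 14.03 m. Hydraulic radius R = A/P = 24.59/14.03 = 1.753 m. Q_B = (1/0.039)·24.59·1.753^(2/3)·√0.0022 = 43 m³/s.
The larger discharge is 67.1 m³/s and the smaller is 43 m³/s; the ratio is 1.56.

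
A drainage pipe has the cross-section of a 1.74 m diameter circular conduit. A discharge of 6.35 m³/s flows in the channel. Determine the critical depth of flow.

y_c = 1.27 m

At critical depth, Q² T / (g A³) = 1, i.e. A³/T = Q²/g = 6.35²/9.81 = 4.11.
Trying y = 1.08 m: A³/T = 2.209 — too small.
Trying y = 1.42 m: A³/T = 6.653 — too large.
Trying y = 1.27 m: A³/T = 4.162 — close enough.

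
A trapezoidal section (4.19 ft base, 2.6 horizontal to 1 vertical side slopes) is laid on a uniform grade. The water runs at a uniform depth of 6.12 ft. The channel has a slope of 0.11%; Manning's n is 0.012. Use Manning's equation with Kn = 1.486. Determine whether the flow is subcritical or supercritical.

With bottom width b = 4.19 ft and side slope z = 2.6: A = (b + zy)y = (4.19 + 2.6×6.12)×6.12 = 123 ft²; P = b + 2y√(1+z²) = 4.19 + 2×6.12×2.786 = 38.29 ft.
Hydraulic radius R = A/P = 123/38.29 = 3.213 ft.
V = (1.486/n) R^(2/3) √S = (1.486/0.012) × 3.213^(2/3) × √0.0011 = 8.943 ft/s. Hydraulic depth D_h = A/T = 123/36.01 = 3.416 ft.
Froude number Fr = V/√(g·D_h) = 8.943/√(32.2×3.416) = 0.853, which is less than 1, so the flow is subcritical.

subcritical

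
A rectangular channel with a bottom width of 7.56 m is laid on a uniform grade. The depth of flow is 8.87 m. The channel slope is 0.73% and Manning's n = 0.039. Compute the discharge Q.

Flow area A = b·y = 7.56 × 8.87 = 67.06 m². Wetted perimeter P = b + 2y = 7.56 + 2×8.87 = 25.3 m.
Hydraulic radius R = A/P = 67.06/25.3 = 2.65 m.
Manning's equation: Q = (1/n) A R^(2/3) S^(1/2) = (1/0.039) × 67.06 × 2.65^(2/3) × 0.0073^(1/2) = 281 m³/s.

Q = 281 m³/s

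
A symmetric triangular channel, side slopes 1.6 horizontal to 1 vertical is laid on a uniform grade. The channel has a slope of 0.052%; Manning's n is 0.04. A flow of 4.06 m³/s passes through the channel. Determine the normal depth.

Manning's equation rearranged: A R^(2/3) = nQ / (1·√S) = 0.04 × 4.06 / (√0.00052) = 7.122.
Try y = 2.66 m: A R^(2/3) = 12.27 — too large.
Try y = 2.17 m: A R^(2/3) = 7.127 — ≈ 7.122.

y_n = 2.17 m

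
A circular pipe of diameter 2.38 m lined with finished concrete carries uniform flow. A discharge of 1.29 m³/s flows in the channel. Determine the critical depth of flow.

y_c = 0.506 m

At critical depth, Q² T / (g A³) = 1, i.e. A³/T = Q²/g = 1.29²/9.81 = 0.1696.
Trying y = 0.603 m: A³/T = 0.3363 — too large.
Trying y = 0.347 m: A³/T = 0.03855 — too small.
Trying y = 0.506 m: A³/T = 0.1696 — matches.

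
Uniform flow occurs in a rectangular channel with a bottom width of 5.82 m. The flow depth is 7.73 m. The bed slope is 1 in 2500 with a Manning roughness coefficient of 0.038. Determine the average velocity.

Flow area A = b·y = 5.82 × 7.73 = 44.99 m². Wetted perimeter P = b + 2y = 5.82 + 2×7.73 = 21.28 m.
Hydraulic radius R = A/P = 44.99/21.28 = 2.114 m.
From Manning's equation, V = (1/n) R^(2/3) S^(1/2) = (1/0.038) × 2.114^(2/3) × 0.0004^(1/2) = 0.867 m/s.

V = 0.867 m/s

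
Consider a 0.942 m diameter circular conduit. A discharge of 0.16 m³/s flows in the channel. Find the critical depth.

y_c = 0.225 m

At critical depth, Q² T / (g A³) = 1, i.e. A³/T = Q²/g = 0.16²/9.81 = 0.00261.
Trying y = 0.268 m: A³/T = 0.005127 — high.
Trying y = 0.17 m: A³/T = 0.0008664 — low.
Trying y = 0.225 m: A³/T = 0.002595 — ≈ 0.00261.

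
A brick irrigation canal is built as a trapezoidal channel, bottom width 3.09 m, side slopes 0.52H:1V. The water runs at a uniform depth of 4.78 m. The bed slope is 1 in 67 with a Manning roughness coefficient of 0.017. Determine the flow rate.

Q = 296 m³/s

With bottom width b = 3.09 m and side slope z = 0.52: A = (b + zy)y = (3.09 + 0.52×4.78)×4.78 = 26.65 m²; P = b + 2y√(1+z²) = 3.09 + 2×4.78×1.127 = 13.87 m.
Hydraulic radius R = A/P = 26.65/13.87 = 1.922 m.
Manning's equation: Q = (1/n) A R^(2/3) S^(1/2) = (1/0.017) × 26.65 × 1.922^(2/3) × 0.01493^(1/2) = 296 m³/s.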